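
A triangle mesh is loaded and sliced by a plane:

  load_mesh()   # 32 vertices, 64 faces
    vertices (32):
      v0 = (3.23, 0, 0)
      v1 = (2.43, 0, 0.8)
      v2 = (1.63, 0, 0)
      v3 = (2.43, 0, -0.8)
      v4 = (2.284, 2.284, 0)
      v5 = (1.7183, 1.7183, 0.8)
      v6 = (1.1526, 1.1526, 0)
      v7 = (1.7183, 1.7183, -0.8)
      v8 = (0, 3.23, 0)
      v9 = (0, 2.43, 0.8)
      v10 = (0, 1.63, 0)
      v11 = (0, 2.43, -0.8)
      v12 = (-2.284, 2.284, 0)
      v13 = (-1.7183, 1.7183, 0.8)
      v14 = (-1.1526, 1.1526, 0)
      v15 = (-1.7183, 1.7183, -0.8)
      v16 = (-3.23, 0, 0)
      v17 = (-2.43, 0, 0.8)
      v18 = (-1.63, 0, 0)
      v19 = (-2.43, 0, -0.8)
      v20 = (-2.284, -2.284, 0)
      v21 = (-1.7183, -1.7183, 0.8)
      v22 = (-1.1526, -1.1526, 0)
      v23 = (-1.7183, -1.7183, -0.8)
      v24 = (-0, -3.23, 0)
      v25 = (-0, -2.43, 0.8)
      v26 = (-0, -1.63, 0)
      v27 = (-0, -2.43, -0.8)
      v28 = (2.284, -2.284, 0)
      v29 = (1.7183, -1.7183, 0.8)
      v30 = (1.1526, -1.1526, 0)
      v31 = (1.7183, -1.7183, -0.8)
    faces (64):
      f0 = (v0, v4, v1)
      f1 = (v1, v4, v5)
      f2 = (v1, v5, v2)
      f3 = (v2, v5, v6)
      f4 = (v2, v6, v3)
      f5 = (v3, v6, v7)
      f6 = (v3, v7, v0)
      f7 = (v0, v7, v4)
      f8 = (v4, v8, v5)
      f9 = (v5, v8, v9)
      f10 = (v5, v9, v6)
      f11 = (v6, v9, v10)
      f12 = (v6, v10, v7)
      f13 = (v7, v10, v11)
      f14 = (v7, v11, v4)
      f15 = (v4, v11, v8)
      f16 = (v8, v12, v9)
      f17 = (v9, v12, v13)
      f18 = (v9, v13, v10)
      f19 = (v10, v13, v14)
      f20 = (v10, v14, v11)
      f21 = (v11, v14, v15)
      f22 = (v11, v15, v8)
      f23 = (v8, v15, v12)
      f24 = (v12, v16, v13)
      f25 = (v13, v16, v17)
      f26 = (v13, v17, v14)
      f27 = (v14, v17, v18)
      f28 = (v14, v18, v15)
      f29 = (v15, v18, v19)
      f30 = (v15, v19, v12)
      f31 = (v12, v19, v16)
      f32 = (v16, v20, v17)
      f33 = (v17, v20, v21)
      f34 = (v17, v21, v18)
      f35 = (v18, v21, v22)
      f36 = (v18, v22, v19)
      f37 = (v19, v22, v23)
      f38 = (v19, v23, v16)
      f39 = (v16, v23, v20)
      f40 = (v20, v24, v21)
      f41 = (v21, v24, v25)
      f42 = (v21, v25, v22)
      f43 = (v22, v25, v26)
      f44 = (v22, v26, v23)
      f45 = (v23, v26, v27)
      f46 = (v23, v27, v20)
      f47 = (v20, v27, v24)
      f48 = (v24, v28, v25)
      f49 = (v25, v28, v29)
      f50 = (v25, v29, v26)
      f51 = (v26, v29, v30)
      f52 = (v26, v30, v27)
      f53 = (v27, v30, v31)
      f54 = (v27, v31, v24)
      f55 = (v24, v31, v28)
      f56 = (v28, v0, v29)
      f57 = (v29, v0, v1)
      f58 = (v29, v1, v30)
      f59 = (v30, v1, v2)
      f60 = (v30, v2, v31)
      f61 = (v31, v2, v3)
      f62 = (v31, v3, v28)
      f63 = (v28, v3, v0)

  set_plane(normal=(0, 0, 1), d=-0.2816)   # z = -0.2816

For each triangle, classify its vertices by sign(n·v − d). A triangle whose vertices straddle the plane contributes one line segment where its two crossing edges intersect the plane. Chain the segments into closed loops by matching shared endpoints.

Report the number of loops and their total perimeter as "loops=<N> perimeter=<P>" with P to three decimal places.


loops=2 perimeter=29.758

Straddling triangles (32 of 64):
  (v2,v6,v3) [++-] → (1.60224, 0.746885, -0.2816)–(1.9116, 0, -0.2816)  len=0.8084
  (v3,v6,v7) [-+-] → (1.60224, 0.746885, -0.2816)–(1.35173, 1.35173, -0.2816)  len=0.6547
  (v3,v7,v0) [--+] → (2.69788, 0.604842, -0.2816)–(2.9484, 0, -0.2816)  len=0.6547
  (v0,v7,v4) [+-+] → (2.69788, 0.604842, -0.2816)–(2.08487, 2.08487, -0.2816)  len=1.6020
  (v6,v10,v7) [++-] → (0.604842, 1.66108, -0.2816)–(1.35173, 1.35173, -0.2816)  len=0.8084
  (v7,v10,v11) [-+-] → (0.604842, 1.66108, -0.2816)–(0, 1.9116, -0.2816)  len=0.6547
  (v7,v11,v4) [--+] → (1.48003, 2.33539, -0.2816)–(2.08487, 2.08487, -0.2816)  len=0.6547
  (v4,v11,v8) [+-+] → (1.48003, 2.33539, -0.2816)–(0, 2.9484, -0.2816)  len=1.6020
  (v10,v14,v11) [++-] → (-0.746885, 1.60224, -0.2816)–(0, 1.9116, -0.2816)  len=0.8084
  (v11,v14,v15) [-+-] → (-0.746885, 1.60224, -0.2816)–(-1.35173, 1.35173, -0.2816)  len=0.6547
  (v11,v15,v8) [--+] → (-0.604842, 2.69788, -0.2816)–(0, 2.9484, -0.2816)  len=0.6547
  (v8,v15,v12) [+-+] → (-0.604842, 2.69788, -0.2816)–(-2.08487, 2.08487, -0.2816)  len=1.6020
  (v14,v18,v15) [++-] → (-1.66108, 0.604842, -0.2816)–(-1.35173, 1.35173, -0.2816)  len=0.8084
  (v15,v18,v19) [-+-] → (-1.66108, 0.604842, -0.2816)–(-1.9116, 0, -0.2816)  len=0.6547
  (v15,v19,v12) [--+] → (-2.33539, 1.48003, -0.2816)–(-2.08487, 2.08487, -0.2816)  len=0.6547
  (v12,v19,v16) [+-+] → (-2.33539, 1.48003, -0.2816)–(-2.9484, 0, -0.2816)  len=1.6020
  (v18,v22,v19) [++-] → (-1.60224, -0.746885, -0.2816)–(-1.9116, 0, -0.2816)  len=0.8084
  (v19,v22,v23) [-+-] → (-1.60224, -0.746885, -0.2816)–(-1.35173, -1.35173, -0.2816)  len=0.6547
  (v19,v23,v16) [--+] → (-2.69788, -0.604842, -0.2816)–(-2.9484, 0, -0.2816)  len=0.6547
  (v16,v23,v20) [+-+] → (-2.69788, -0.604842, -0.2816)–(-2.08487, -2.08487, -0.2816)  len=1.6020
  (v22,v26,v23) [++-] → (-0.604842, -1.66108, -0.2816)–(-1.35173, -1.35173, -0.2816)  len=0.8084
  (v23,v26,v27) [-+-] → (-0.604842, -1.66108, -0.2816)–(0, -1.9116, -0.2816)  len=0.6547
  (v23,v27,v20) [--+] → (-1.48003, -2.33539, -0.2816)–(-2.08487, -2.08487, -0.2816)  len=0.6547
  (v20,v27,v24) [+-+] → (-1.48003, -2.33539, -0.2816)–(0, -2.9484, -0.2816)  len=1.6020
  (v26,v30,v27) [++-] → (0.746885, -1.60224, -0.2816)–(0, -1.9116, -0.2816)  len=0.8084
  (v27,v30,v31) [-+-] → (0.746885, -1.60224, -0.2816)–(1.35173, -1.35173, -0.2816)  len=0.6547
  (v27,v31,v24) [--+] → (0.604842, -2.69788, -0.2816)–(0, -2.9484, -0.2816)  len=0.6547
  (v24,v31,v28) [+-+] → (0.604842, -2.69788, -0.2816)–(2.08487, -2.08487, -0.2816)  len=1.6020
  (v30,v2,v31) [++-] → (1.66108, -0.604842, -0.2816)–(1.35173, -1.35173, -0.2816)  len=0.8084
  (v31,v2,v3) [-+-] → (1.66108, -0.604842, -0.2816)–(1.9116, 0, -0.2816)  len=0.6547
  (v31,v3,v28) [--+] → (2.33539, -1.48003, -0.2816)–(2.08487, -2.08487, -0.2816)  len=0.6547
  (v28,v3,v0) [+-+] → (2.33539, -1.48003, -0.2816)–(2.9484, 0, -0.2816)  len=1.6020

Chained into 2 loop(s):
  loop 1: 16 segments, perimeter = 11.7047
  loop 2: 16 segments, perimeter = 18.0530
Total perimeter = 29.758


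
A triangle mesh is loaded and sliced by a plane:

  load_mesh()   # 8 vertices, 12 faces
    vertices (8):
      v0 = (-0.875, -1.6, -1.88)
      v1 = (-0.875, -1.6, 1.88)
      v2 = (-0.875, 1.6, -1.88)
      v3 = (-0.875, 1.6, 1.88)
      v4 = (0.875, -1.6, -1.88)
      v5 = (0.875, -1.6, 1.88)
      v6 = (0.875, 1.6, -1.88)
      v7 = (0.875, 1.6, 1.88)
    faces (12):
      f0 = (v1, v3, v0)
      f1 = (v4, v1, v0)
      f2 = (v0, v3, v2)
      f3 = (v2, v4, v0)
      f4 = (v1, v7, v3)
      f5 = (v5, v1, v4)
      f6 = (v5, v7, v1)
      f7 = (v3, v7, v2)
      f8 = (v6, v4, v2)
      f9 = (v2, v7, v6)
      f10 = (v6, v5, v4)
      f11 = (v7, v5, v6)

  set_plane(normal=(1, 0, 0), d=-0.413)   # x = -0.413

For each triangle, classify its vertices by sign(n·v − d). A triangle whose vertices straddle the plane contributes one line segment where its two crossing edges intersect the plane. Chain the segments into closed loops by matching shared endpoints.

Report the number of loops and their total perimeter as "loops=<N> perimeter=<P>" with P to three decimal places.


loops=1 perimeter=13.920

Straddling triangles (8 of 12):
  (v4,v1,v0) [+--] → (-0.413, -1.6, 0.88736)–(-0.413, -1.6, -1.88)  len=2.7674
  (v2,v4,v0) [-+-] → (-0.413, 0.7552, -1.88)–(-0.413, -1.6, -1.88)  len=2.3552
  (v1,v7,v3) [-+-] → (-0.413, -0.7552, 1.88)–(-0.413, 1.6, 1.88)  len=2.3552
  (v5,v1,v4) [+-+] → (-0.413, -1.6, 1.88)–(-0.413, -1.6, 0.88736)  len=0.9926
  (v5,v7,v1) [++-] → (-0.413, -0.7552, 1.88)–(-0.413, -1.6, 1.88)  len=0.8448
  (v3,v7,v2) [-+-] → (-0.413, 1.6, 1.88)–(-0.413, 1.6, -0.88736)  len=2.7674
  (v6,v4,v2) [++-] → (-0.413, 0.7552, -1.88)–(-0.413, 1.6, -1.88)  len=0.8448
  (v2,v7,v6) [-++] → (-0.413, 1.6, -0.88736)–(-0.413, 1.6, -1.88)  len=0.9926

Chained into 1 loop(s):
  loop 1: 8 segments, perimeter = 13.9200
Total perimeter = 13.920


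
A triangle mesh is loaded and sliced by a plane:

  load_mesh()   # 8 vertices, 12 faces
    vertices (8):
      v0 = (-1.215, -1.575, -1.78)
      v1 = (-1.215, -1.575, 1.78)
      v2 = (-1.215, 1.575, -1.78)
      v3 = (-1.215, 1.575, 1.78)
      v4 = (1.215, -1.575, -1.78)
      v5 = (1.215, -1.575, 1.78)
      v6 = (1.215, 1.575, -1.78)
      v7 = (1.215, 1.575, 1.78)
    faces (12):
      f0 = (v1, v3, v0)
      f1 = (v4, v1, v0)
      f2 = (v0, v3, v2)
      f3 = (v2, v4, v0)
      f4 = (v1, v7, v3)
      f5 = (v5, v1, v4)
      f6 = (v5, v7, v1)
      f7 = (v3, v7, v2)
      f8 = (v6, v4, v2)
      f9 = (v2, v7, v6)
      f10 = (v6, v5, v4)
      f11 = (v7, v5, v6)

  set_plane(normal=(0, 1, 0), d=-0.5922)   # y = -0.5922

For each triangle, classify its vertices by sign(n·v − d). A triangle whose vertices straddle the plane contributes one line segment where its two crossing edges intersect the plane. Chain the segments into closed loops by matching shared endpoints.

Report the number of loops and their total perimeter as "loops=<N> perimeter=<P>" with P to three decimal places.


loops=1 perimeter=11.980

Straddling triangles (8 of 12):
  (v1,v3,v0) [-+-] → (-1.215, -0.5922, 1.78)–(-1.215, -0.5922, -0.66928)  len=2.4493
  (v0,v3,v2) [-++] → (-1.215, -0.5922, -0.66928)–(-1.215, -0.5922, -1.78)  len=1.1107
  (v2,v4,v0) [+--] → (0.45684, -0.5922, -1.78)–(-1.215, -0.5922, -1.78)  len=1.6718
  (v1,v7,v3) [-++] → (-0.45684, -0.5922, 1.78)–(-1.215, -0.5922, 1.78)  len=0.7582
  (v5,v7,v1) [-+-] → (1.215, -0.5922, 1.78)–(-0.45684, -0.5922, 1.78)  len=1.6718
  (v6,v4,v2) [+-+] → (1.215, -0.5922, -1.78)–(0.45684, -0.5922, -1.78)  len=0.7582
  (v6,v5,v4) [+--] → (1.215, -0.5922, 0.66928)–(1.215, -0.5922, -1.78)  len=2.4493
  (v7,v5,v6) [+-+] → (1.215, -0.5922, 1.78)–(1.215, -0.5922, 0.66928)  len=1.1107

Chained into 1 loop(s):
  loop 1: 8 segments, perimeter = 11.9800
Total perimeter = 11.980


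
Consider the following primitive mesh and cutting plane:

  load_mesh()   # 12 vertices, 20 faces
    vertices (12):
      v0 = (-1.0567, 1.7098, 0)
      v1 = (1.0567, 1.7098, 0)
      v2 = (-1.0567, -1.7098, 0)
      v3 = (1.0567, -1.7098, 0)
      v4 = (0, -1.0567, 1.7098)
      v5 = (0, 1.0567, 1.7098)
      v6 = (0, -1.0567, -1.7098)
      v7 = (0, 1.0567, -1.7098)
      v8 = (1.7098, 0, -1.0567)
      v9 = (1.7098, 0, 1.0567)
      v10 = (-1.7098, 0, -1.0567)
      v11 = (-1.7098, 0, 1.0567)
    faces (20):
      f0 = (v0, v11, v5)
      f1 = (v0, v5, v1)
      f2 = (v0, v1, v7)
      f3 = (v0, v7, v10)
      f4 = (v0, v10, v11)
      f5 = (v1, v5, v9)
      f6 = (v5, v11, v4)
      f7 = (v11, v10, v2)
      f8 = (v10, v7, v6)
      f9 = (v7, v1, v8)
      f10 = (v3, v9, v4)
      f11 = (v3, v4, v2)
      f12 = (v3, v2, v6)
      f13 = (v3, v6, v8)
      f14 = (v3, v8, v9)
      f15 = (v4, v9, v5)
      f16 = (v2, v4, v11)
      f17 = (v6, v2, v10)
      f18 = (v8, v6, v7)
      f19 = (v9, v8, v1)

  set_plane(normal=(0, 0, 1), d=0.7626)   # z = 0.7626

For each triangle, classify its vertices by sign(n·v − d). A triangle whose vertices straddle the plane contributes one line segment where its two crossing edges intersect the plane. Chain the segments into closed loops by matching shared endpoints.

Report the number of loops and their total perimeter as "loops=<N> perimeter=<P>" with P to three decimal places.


Straddling triangles (10 of 20):
  (v0,v11,v5) [-++] → (-1.52803, 0.47587, 0.7626)–(-0.585394, 1.41851, 0.7626)  len=1.3331
  (v0,v5,v1) [-+-] → (-0.585394, 1.41851, 0.7626)–(0.585394, 1.41851, 0.7626)  len=1.1708
  (v0,v10,v11) [--+] → (-1.7098, 0, 0.7626)–(-1.52803, 0.47587, 0.7626)  len=0.5094
  (v1,v5,v9) [-++] → (0.585394, 1.41851, 0.7626)–(1.52803, 0.47587, 0.7626)  len=1.3331
  (v11,v10,v2) [+--] → (-1.7098, 0, 0.7626)–(-1.52803, -0.47587, 0.7626)  len=0.5094
  (v3,v9,v4) [-++] → (1.52803, -0.47587, 0.7626)–(0.585394, -1.41851, 0.7626)  len=1.3331
  (v3,v4,v2) [-+-] → (0.585394, -1.41851, 0.7626)–(-0.585394, -1.41851, 0.7626)  len=1.1708
  (v3,v8,v9) [--+] → (1.7098, 0, 0.7626)–(1.52803, -0.47587, 0.7626)  len=0.5094
  (v2,v4,v11) [-++] → (-0.585394, -1.41851, 0.7626)–(-1.52803, -0.47587, 0.7626)  len=1.3331
  (v9,v8,v1) [+--] → (1.7098, 0, 0.7626)–(1.52803, 0.47587, 0.7626)  len=0.5094

Chained into 1 loop(s):
  loop 1: 10 segments, perimeter = 9.7115
Total perimeter = 9.712

loops=1 perimeter=9.712


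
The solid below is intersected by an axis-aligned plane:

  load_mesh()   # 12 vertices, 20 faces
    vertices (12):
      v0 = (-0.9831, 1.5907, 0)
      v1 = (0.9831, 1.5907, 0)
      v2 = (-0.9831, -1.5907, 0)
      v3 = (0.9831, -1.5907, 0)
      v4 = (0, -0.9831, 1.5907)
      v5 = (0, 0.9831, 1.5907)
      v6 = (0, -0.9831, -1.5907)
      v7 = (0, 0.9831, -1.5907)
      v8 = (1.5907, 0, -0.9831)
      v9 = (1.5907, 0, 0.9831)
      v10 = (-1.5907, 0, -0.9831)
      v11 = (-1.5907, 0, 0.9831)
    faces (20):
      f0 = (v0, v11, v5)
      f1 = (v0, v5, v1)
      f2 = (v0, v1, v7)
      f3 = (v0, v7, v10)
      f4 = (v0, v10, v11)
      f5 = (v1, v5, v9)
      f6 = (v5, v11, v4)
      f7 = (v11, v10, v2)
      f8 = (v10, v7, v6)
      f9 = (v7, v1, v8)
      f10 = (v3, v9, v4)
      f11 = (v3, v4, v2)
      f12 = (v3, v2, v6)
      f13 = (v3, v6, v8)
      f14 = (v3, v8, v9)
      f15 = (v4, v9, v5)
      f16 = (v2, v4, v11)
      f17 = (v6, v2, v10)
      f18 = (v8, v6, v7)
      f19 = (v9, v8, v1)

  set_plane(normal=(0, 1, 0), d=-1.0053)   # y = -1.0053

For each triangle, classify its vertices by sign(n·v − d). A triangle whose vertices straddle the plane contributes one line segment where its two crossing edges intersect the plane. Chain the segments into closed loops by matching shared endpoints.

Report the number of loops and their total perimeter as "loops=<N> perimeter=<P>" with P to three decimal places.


loops=1 perimeter=8.214

Straddling triangles (8 of 20):
  (v11,v10,v2) [++-] → (-1.20671, -1.0053, -0.361795)–(-1.20671, -1.0053, 0.361795)  len=0.7236
  (v3,v9,v4) [-++] → (1.20671, -1.0053, 0.361795)–(0.0359197, -1.0053, 1.53258)  len=1.6557
  (v3,v4,v2) [-+-] → (0.0359197, -1.0053, 1.53258)–(-0.0359197, -1.0053, 1.53258)  len=0.0718
  (v3,v2,v6) [--+] → (-0.0359197, -1.0053, -1.53258)–(0.0359197, -1.0053, -1.53258)  len=0.0718
  (v3,v6,v8) [-++] → (0.0359197, -1.0053, -1.53258)–(1.20671, -1.0053, -0.361795)  len=1.6557
  (v3,v8,v9) [-++] → (1.20671, -1.0053, -0.361795)–(1.20671, -1.0053, 0.361795)  len=0.7236
  (v2,v4,v11) [-++] → (-0.0359197, -1.0053, 1.53258)–(-1.20671, -1.0053, 0.361795)  len=1.6557
  (v6,v2,v10) [+-+] → (-0.0359197, -1.0053, -1.53258)–(-1.20671, -1.0053, -0.361795)  len=1.6557

Chained into 1 loop(s):
  loop 1: 8 segments, perimeter = 8.2138
Total perimeter = 8.214


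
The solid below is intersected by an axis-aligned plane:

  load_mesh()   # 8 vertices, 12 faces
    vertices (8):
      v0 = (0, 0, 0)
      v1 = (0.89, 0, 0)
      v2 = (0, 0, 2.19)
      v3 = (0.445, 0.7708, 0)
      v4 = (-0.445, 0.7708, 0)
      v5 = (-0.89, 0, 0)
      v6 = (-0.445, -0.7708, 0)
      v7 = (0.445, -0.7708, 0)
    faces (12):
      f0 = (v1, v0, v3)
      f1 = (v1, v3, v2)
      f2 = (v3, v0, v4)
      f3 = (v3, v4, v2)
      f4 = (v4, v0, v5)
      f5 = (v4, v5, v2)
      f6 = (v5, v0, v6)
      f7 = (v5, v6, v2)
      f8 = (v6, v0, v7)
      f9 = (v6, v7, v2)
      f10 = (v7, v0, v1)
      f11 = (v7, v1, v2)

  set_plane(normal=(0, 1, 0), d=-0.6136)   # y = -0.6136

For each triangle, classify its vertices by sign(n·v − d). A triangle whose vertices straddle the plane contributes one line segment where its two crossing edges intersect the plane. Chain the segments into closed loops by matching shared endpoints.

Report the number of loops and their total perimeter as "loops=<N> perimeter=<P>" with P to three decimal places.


Straddling triangles (6 of 12):
  (v5,v0,v6) [++-] → (-0.354245, -0.6136, 0)–(-0.535755, -0.6136, 0)  len=0.1815
  (v5,v6,v2) [+-+] → (-0.535755, -0.6136, 0)–(-0.354245, -0.6136, 0.446637)  len=0.4821
  (v6,v0,v7) [-+-] → (-0.354245, -0.6136, 0)–(0.354245, -0.6136, 0)  len=0.7085
  (v6,v7,v2) [--+] → (0.354245, -0.6136, 0.446637)–(-0.354245, -0.6136, 0.446637)  len=0.7085
  (v7,v0,v1) [-++] → (0.354245, -0.6136, 0)–(0.535755, -0.6136, 0)  len=0.1815
  (v7,v1,v2) [-++] → (0.535755, -0.6136, 0)–(0.354245, -0.6136, 0.446637)  len=0.4821

Chained into 1 loop(s):
  loop 1: 6 segments, perimeter = 2.7442
Total perimeter = 2.744

loops=1 perimeter=2.744


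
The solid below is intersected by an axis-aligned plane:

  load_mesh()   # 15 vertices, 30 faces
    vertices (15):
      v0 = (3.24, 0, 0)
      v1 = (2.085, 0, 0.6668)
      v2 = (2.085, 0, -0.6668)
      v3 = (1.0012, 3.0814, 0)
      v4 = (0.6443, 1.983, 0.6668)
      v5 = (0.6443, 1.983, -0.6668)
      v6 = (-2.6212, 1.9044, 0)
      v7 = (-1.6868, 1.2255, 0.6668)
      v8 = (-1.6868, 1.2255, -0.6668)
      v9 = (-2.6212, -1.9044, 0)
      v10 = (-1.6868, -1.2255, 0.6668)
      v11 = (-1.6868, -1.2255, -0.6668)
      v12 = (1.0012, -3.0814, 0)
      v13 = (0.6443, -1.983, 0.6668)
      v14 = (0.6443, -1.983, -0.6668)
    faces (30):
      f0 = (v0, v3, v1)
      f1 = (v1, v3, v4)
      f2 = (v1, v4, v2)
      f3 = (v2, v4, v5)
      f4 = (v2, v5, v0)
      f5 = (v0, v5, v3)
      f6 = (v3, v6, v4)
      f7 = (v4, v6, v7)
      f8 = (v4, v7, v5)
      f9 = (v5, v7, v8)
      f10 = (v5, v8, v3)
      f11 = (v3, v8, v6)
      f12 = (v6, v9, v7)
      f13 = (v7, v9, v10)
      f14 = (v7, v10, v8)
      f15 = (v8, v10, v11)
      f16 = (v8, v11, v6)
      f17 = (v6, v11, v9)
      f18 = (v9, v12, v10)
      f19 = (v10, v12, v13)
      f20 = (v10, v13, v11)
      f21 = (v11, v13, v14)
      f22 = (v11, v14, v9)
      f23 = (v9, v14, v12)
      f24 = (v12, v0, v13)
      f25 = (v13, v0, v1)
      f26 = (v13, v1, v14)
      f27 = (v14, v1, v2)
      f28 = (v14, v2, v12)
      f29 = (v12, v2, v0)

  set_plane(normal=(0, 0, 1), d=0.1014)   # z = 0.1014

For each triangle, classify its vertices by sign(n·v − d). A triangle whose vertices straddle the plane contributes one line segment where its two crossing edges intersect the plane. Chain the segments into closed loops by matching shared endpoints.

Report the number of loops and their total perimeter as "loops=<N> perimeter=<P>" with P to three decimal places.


loops=2 perimeter=30.267

Straddling triangles (20 of 30):
  (v0,v3,v1) [--+] → (1.16601, 2.61281, 0.1014)–(3.06436, 0, 0.1014)  len=3.2296
  (v1,v3,v4) [+-+] → (1.16601, 2.61281, 0.1014)–(0.946926, 2.91437, 0.1014)  len=0.3727
  (v1,v4,v2) [++-] → (1.25511, 1.14228, 0.1014)–(2.085, 0, 0.1014)  len=1.4119
  (v2,v4,v5) [-+-] → (1.25511, 1.14228, 0.1014)–(0.6443, 1.983, 0.1014)  len=1.0392
  (v3,v6,v4) [--+] → (-2.12462, 1.91635, 0.1014)–(0.946926, 2.91437, 0.1014)  len=3.2296
  (v4,v6,v7) [+-+] → (-2.12462, 1.91635, 0.1014)–(-2.47911, 1.80116, 0.1014)  len=0.3727
  (v4,v7,v5) [++-] → (-0.698495, 1.54665, 0.1014)–(0.6443, 1.983, 0.1014)  len=1.4119
  (v5,v7,v8) [-+-] → (-0.698495, 1.54665, 0.1014)–(-1.6868, 1.2255, 0.1014)  len=1.0392
  (v6,v9,v7) [--+] → (-2.47911, -1.42844, 0.1014)–(-2.47911, 1.80116, 0.1014)  len=3.2296
  (v7,v9,v10) [+-+] → (-2.47911, -1.42844, 0.1014)–(-2.47911, -1.80116, 0.1014)  len=0.3727
  (v7,v10,v8) [++-] → (-1.6868, -0.186361, 0.1014)–(-1.6868, 1.2255, 0.1014)  len=1.4119
  (v8,v10,v11) [-+-] → (-1.6868, -0.186361, 0.1014)–(-1.6868, -1.2255, 0.1014)  len=1.0391
  (v9,v12,v10) [--+] → (0.592437, -2.79917, 0.1014)–(-2.47911, -1.80116, 0.1014)  len=3.2296
  (v10,v12,v13) [+-+] → (0.592437, -2.79917, 0.1014)–(0.946926, -2.91437, 0.1014)  len=0.3727
  (v10,v13,v11) [++-] → (-0.344005, -1.66185, 0.1014)–(-1.6868, -1.2255, 0.1014)  len=1.4119
  (v11,v13,v14) [-+-] → (-0.344005, -1.66185, 0.1014)–(0.6443, -1.983, 0.1014)  len=1.0392
  (v12,v0,v13) [--+] → (2.84527, -0.301554, 0.1014)–(0.946926, -2.91437, 0.1014)  len=3.2296
  (v13,v0,v1) [+-+] → (2.84527, -0.301554, 0.1014)–(3.06436, 0, 0.1014)  len=0.3727
  (v13,v1,v14) [++-] → (1.47419, -0.840723, 0.1014)–(0.6443, -1.983, 0.1014)  len=1.4119
  (v14,v1,v2) [-+-] → (1.47419, -0.840723, 0.1014)–(2.085, 0, 0.1014)  len=1.0392

Chained into 2 loop(s):
  loop 1: 10 segments, perimeter = 18.0118
  loop 2: 10 segments, perimeter = 12.2554
Total perimeter = 30.267


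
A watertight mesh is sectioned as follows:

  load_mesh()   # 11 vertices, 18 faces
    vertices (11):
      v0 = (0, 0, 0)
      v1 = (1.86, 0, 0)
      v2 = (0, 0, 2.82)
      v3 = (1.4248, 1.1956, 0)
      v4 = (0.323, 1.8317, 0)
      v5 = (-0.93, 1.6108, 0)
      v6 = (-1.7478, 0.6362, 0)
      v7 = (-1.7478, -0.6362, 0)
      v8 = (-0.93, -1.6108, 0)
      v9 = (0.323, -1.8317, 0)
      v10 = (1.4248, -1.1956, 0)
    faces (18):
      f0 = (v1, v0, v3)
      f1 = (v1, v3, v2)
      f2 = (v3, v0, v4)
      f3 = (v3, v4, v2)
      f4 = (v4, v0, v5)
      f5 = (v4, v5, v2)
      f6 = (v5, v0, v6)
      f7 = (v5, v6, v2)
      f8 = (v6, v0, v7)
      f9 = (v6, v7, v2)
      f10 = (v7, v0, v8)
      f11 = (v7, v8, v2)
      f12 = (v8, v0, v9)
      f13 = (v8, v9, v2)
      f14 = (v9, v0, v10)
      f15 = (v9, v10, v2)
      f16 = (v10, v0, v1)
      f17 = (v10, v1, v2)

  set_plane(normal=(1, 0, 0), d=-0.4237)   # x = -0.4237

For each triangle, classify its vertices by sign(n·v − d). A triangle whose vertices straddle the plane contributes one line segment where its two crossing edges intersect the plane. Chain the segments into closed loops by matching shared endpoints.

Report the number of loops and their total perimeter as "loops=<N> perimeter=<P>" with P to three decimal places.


loops=1 perimeter=9.007

Straddling triangles (10 of 18):
  (v4,v0,v5) [++-] → (-0.4237, 0.733867, 0)–(-0.4237, 1.70006, 0)  len=0.9662
  (v4,v5,v2) [+-+] → (-0.4237, 1.70006, 0)–(-0.4237, 0.733867, 1.53523)  len=1.8140
  (v5,v0,v6) [-+-] → (-0.4237, 0.733867, 0)–(-0.4237, 0.154227, 0)  len=0.5796
  (v5,v6,v2) [--+] → (-0.4237, 0.154227, 2.13638)–(-0.4237, 0.733867, 1.53523)  len=0.8351
  (v6,v0,v7) [-+-] → (-0.4237, 0.154227, 0)–(-0.4237, -0.154227, 0)  len=0.3085
  (v6,v7,v2) [--+] → (-0.4237, -0.154227, 2.13638)–(-0.4237, 0.154227, 2.13638)  len=0.3085
  (v7,v0,v8) [-+-] → (-0.4237, -0.154227, 0)–(-0.4237, -0.733867, 0)  len=0.5796
  (v7,v8,v2) [--+] → (-0.4237, -0.733867, 1.53523)–(-0.4237, -0.154227, 2.13638)  len=0.8351
  (v8,v0,v9) [-++] → (-0.4237, -0.733867, 0)–(-0.4237, -1.70006, 0)  len=0.9662
  (v8,v9,v2) [-++] → (-0.4237, -1.70006, 0)–(-0.4237, -0.733867, 1.53523)  len=1.8140

Chained into 1 loop(s):
  loop 1: 10 segments, perimeter = 9.0067
Total perimeter = 9.007


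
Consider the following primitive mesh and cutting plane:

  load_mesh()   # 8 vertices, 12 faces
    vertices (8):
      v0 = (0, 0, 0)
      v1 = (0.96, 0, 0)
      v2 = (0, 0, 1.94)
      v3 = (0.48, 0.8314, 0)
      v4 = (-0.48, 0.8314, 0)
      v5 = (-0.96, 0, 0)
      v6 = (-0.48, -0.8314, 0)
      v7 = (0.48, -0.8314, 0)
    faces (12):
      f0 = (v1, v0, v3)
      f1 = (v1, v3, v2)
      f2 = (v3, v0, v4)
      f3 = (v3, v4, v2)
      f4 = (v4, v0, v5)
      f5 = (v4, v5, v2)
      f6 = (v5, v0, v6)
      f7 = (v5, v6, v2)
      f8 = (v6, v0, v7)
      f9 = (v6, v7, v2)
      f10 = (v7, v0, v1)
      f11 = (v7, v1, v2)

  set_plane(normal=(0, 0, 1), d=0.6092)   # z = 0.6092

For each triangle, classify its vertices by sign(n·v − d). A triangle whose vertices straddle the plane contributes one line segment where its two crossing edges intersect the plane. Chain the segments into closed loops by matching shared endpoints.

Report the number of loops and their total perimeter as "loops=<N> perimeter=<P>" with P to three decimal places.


loops=1 perimeter=3.951

Straddling triangles (6 of 12):
  (v1,v3,v2) [--+] → (0.32927, 0.570323, 0.6092)–(0.65854, 0, 0.6092)  len=0.6585
  (v3,v4,v2) [--+] → (-0.32927, 0.570323, 0.6092)–(0.32927, 0.570323, 0.6092)  len=0.6585
  (v4,v5,v2) [--+] → (-0.65854, 0, 0.6092)–(-0.32927, 0.570323, 0.6092)  len=0.6585
  (v5,v6,v2) [--+] → (-0.32927, -0.570323, 0.6092)–(-0.65854, 0, 0.6092)  len=0.6585
  (v6,v7,v2) [--+] → (0.32927, -0.570323, 0.6092)–(-0.32927, -0.570323, 0.6092)  len=0.6585
  (v7,v1,v2) [--+] → (0.65854, 0, 0.6092)–(0.32927, -0.570323, 0.6092)  len=0.6585

Chained into 1 loop(s):
  loop 1: 6 segments, perimeter = 3.9513
Total perimeter = 3.951


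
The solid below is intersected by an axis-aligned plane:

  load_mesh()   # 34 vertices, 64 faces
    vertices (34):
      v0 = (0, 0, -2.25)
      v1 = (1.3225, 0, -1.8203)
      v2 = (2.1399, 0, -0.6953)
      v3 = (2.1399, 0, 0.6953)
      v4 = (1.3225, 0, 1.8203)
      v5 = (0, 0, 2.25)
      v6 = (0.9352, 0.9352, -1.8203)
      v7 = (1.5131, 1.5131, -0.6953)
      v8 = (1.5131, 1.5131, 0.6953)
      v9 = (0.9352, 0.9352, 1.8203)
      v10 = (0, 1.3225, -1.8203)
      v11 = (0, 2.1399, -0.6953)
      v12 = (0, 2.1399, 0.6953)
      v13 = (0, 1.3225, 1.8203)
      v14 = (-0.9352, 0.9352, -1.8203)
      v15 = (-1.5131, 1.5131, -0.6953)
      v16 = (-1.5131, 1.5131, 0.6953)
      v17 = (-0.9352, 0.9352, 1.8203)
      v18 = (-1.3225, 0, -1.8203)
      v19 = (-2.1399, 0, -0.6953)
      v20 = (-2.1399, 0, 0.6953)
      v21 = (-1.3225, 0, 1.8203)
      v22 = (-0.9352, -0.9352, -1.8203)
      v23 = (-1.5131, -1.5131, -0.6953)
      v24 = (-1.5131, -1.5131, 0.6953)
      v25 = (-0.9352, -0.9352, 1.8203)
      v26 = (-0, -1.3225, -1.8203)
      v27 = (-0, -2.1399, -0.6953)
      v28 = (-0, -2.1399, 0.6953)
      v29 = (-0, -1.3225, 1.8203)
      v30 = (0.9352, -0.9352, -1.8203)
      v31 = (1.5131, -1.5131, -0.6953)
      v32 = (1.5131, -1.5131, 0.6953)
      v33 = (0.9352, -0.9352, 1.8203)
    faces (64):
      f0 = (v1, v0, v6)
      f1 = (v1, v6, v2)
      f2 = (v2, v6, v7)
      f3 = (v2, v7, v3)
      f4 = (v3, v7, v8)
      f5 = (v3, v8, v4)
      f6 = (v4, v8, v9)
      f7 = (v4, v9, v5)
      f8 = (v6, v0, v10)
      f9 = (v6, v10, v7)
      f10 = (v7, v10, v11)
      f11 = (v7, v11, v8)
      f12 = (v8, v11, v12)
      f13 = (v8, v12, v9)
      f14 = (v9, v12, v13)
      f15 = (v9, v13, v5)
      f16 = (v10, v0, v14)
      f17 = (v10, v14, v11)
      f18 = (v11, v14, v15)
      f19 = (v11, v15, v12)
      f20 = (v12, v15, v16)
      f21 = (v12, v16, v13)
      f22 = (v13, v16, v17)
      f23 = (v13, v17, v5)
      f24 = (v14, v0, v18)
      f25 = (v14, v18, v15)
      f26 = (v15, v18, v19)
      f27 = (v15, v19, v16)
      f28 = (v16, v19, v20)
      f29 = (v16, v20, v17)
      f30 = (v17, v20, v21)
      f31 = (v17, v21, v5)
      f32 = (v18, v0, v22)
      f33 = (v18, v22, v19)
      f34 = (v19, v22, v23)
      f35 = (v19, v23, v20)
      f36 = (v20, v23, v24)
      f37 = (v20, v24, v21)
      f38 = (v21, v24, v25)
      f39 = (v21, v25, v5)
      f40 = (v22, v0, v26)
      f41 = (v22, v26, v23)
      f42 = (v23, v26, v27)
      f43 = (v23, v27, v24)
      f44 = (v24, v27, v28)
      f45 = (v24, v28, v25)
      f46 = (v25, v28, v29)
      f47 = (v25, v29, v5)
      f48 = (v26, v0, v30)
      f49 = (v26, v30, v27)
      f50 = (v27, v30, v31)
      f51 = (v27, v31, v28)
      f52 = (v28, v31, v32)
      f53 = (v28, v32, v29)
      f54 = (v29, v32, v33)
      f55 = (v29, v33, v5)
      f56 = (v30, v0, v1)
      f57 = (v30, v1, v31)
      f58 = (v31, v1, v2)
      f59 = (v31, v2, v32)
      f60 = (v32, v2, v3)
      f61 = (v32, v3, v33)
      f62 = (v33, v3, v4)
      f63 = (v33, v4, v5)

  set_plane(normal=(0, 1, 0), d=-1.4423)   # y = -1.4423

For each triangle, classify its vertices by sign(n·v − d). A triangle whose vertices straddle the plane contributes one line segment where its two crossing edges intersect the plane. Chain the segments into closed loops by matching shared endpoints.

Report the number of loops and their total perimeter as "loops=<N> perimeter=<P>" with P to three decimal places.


Straddling triangles (18 of 64):
  (v19,v22,v23) [++-] → (-1.4423, -1.4423, -0.833127)–(-1.54243, -1.4423, -0.6953)  len=0.1704
  (v19,v23,v20) [+-+] → (-1.54243, -1.4423, -0.6953)–(-1.54243, -1.4423, -0.630232)  len=0.0651
  (v20,v23,v24) [+--] → (-1.54243, -1.4423, -0.630232)–(-1.54243, -1.4423, 0.6953)  len=1.3255
  (v20,v24,v21) [+-+] → (-1.54243, -1.4423, 0.6953)–(-1.50418, -1.4423, 0.74794)  len=0.0651
  (v21,v24,v25) [+-+] → (-1.50418, -1.4423, 0.74794)–(-1.4423, -1.4423, 0.833127)  len=0.1053
  (v22,v26,v23) [++-] → (-0.951046, -1.4423, -1.11319)–(-1.4423, -1.4423, -0.833127)  len=0.5655
  (v23,v26,v27) [-+-] → (-0.951046, -1.4423, -1.11319)–(0, -1.4423, -1.65542)  len=1.0948
  (v24,v28,v25) [--+] → (-0.541542, -1.4423, 1.34675)–(-1.4423, -1.4423, 0.833127)  len=1.0369
  (v25,v28,v29) [+-+] → (-0.541542, -1.4423, 1.34675)–(0, -1.4423, 1.65542)  len=0.6233
  (v26,v30,v27) [++-] → (0.541542, -1.4423, -1.34675)–(0, -1.4423, -1.65542)  len=0.6233
  (v27,v30,v31) [-+-] → (0.541542, -1.4423, -1.34675)–(1.4423, -1.4423, -0.833127)  len=1.0369
  (v28,v32,v29) [--+] → (0.951046, -1.4423, 1.11319)–(0, -1.4423, 1.65542)  len=1.0948
  (v29,v32,v33) [+-+] → (0.951046, -1.4423, 1.11319)–(1.4423, -1.4423, 0.833127)  len=0.5655
  (v30,v1,v31) [++-] → (1.50418, -1.4423, -0.74794)–(1.4423, -1.4423, -0.833127)  len=0.1053
  (v31,v1,v2) [-++] → (1.50418, -1.4423, -0.74794)–(1.54243, -1.4423, -0.6953)  len=0.0651
  (v31,v2,v32) [-+-] → (1.54243, -1.4423, -0.6953)–(1.54243, -1.4423, 0.630232)  len=1.3255
  (v32,v2,v3) [-++] → (1.54243, -1.4423, 0.630232)–(1.54243, -1.4423, 0.6953)  len=0.0651
  (v32,v3,v33) [-++] → (1.54243, -1.4423, 0.6953)–(1.4423, -1.4423, 0.833127)  len=0.1704

Chained into 1 loop(s):
  loop 1: 18 segments, perimeter = 10.1036
Total perimeter = 10.104

loops=1 perimeter=10.104


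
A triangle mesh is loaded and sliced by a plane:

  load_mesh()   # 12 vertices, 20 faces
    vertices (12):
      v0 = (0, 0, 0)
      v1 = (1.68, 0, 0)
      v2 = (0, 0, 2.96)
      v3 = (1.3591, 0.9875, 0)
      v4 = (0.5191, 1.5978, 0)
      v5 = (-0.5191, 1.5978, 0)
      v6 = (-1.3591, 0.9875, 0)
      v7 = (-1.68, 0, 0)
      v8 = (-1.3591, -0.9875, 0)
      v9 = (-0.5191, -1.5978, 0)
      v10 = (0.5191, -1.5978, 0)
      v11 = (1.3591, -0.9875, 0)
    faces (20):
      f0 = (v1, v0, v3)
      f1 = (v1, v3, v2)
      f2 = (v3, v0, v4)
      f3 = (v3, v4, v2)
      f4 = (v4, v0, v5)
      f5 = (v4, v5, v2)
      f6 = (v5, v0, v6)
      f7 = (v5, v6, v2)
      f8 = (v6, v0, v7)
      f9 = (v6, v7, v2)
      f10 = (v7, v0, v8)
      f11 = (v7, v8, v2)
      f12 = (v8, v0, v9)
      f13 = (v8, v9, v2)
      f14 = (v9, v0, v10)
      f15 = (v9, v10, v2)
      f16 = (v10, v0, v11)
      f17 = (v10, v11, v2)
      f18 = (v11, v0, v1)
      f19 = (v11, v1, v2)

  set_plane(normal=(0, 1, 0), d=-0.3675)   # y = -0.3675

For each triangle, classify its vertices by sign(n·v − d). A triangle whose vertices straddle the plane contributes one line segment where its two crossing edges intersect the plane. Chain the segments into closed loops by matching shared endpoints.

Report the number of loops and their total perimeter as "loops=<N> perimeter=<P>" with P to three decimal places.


Straddling triangles (10 of 20):
  (v7,v0,v8) [++-] → (-0.505792, -0.3675, 0)–(-1.56058, -0.3675, 0)  len=1.0548
  (v7,v8,v2) [+-+] → (-1.56058, -0.3675, 0)–(-0.505792, -0.3675, 1.85843)  len=2.1369
  (v8,v0,v9) [-+-] → (-0.505792, -0.3675, 0)–(-0.119395, -0.3675, 0)  len=0.3864
  (v8,v9,v2) [--+] → (-0.119395, -0.3675, 2.27919)–(-0.505792, -0.3675, 1.85843)  len=0.5713
  (v9,v0,v10) [-+-] → (-0.119395, -0.3675, 0)–(0.119395, -0.3675, 0)  len=0.2388
  (v9,v10,v2) [--+] → (0.119395, -0.3675, 2.27919)–(-0.119395, -0.3675, 2.27919)  len=0.2388
  (v10,v0,v11) [-+-] → (0.119395, -0.3675, 0)–(0.505792, -0.3675, 0)  len=0.3864
  (v10,v11,v2) [--+] → (0.505792, -0.3675, 1.85843)–(0.119395, -0.3675, 2.27919)  len=0.5713
  (v11,v0,v1) [-++] → (0.505792, -0.3675, 0)–(1.56058, -0.3675, 0)  len=1.0548
  (v11,v1,v2) [-++] → (1.56058, -0.3675, 0)–(0.505792, -0.3675, 1.85843)  len=2.1369

Chained into 1 loop(s):
  loop 1: 10 segments, perimeter = 8.7763
Total perimeter = 8.776

loops=1 perimeter=8.776


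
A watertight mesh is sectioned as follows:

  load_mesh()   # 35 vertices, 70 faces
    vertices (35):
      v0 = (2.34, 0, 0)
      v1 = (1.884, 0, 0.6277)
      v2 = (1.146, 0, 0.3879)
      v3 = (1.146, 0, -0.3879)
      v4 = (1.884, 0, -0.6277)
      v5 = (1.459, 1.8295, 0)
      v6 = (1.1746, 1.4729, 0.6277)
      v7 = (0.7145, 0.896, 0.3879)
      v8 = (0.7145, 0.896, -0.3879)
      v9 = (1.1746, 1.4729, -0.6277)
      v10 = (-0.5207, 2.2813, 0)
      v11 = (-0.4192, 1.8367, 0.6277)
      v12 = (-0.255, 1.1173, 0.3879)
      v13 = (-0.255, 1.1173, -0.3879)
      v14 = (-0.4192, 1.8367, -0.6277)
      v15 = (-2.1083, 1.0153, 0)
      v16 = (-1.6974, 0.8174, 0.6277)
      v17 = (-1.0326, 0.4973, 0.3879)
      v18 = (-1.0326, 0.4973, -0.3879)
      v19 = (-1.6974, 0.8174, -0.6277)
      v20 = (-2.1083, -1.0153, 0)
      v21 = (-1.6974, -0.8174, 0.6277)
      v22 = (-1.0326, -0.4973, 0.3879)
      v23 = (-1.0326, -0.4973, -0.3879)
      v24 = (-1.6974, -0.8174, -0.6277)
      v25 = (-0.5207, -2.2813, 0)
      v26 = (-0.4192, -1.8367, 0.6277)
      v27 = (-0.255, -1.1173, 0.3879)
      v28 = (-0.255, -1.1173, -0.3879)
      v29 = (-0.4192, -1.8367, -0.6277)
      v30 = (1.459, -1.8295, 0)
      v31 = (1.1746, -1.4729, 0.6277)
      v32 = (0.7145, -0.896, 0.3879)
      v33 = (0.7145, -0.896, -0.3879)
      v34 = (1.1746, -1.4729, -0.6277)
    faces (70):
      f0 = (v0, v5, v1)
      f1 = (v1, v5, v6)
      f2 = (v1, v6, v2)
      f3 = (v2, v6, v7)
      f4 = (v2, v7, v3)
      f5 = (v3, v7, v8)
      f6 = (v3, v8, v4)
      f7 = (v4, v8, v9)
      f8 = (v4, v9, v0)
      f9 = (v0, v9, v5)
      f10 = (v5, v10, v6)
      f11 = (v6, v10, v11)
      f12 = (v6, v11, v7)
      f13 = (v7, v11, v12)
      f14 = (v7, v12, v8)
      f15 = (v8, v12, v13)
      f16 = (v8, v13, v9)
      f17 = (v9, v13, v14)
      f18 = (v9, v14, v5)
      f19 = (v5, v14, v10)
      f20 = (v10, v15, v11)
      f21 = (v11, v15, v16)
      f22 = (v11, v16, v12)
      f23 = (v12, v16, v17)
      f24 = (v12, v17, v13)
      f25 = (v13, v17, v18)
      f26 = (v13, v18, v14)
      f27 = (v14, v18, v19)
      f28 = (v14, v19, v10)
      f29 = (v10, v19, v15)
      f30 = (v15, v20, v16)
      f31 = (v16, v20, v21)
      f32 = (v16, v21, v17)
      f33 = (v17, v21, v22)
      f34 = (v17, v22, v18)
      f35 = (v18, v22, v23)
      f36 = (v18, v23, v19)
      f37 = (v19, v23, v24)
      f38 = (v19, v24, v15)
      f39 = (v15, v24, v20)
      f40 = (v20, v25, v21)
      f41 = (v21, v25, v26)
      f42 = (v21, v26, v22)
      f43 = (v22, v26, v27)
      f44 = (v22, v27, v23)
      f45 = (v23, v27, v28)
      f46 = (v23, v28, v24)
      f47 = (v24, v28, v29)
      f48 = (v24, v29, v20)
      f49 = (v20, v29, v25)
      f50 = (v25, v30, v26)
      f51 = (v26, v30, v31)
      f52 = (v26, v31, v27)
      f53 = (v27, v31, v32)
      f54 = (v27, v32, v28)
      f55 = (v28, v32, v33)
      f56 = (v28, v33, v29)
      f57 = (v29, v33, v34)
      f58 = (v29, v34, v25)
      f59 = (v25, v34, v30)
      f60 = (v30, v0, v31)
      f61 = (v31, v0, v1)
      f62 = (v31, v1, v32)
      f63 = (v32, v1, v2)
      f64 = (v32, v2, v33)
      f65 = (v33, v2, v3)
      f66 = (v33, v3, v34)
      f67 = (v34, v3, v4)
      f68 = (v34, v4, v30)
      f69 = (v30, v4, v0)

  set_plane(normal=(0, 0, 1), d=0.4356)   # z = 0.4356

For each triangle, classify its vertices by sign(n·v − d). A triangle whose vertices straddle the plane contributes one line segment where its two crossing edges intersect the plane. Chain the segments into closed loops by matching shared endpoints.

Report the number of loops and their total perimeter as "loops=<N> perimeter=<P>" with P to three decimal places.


Straddling triangles (28 of 70):
  (v0,v5,v1) [--+] → (1.75393, 0.559896, 0.4356)–(2.02355, 0, 0.4356)  len=0.6214
  (v1,v5,v6) [+-+] → (1.75393, 0.559896, 0.4356)–(1.26164, 1.58203, 0.4356)  len=1.1345
  (v1,v6,v2) [++-] → (1.15169, 0.292983, 0.4356)–(1.2928, 0, 0.4356)  len=0.3252
  (v2,v6,v7) [-+-] → (1.15169, 0.292983, 0.4356)–(0.806021, 1.01075, 0.4356)  len=0.7967
  (v5,v10,v6) [--+] → (0.655774, 1.7203, 0.4356)–(1.26164, 1.58203, 0.4356)  len=0.6214
  (v6,v10,v11) [+-+] → (0.655774, 1.7203, 0.4356)–(-0.450263, 1.97276, 0.4356)  len=1.1345
  (v6,v11,v7) [++-] → (0.488989, 1.08312, 0.4356)–(0.806021, 1.01075, 0.4356)  len=0.3252
  (v7,v11,v12) [-+-] → (0.488989, 1.08312, 0.4356)–(-0.287662, 1.2604, 0.4356)  len=0.7966
  (v10,v15,v11) [--+] → (-0.936129, 1.58532, 0.4356)–(-0.450263, 1.97276, 0.4356)  len=0.6214
  (v11,v15,v16) [+-+] → (-0.936129, 1.58532, 0.4356)–(-1.82315, 0.877965, 0.4356)  len=1.1345
  (v11,v16,v12) [++-] → (-0.541916, 1.05765, 0.4356)–(-0.287662, 1.2604, 0.4356)  len=0.3252
  (v12,v16,v17) [-+-] → (-0.541916, 1.05765, 0.4356)–(-1.16484, 0.560973, 0.4356)  len=0.7967
  (v15,v20,v16) [--+] → (-1.82315, 0.256524, 0.4356)–(-1.82315, 0.877965, 0.4356)  len=0.6214
  (v16,v20,v21) [+-+] → (-1.82315, 0.256524, 0.4356)–(-1.82315, -0.877965, 0.4356)  len=1.1345
  (v16,v21,v17) [++-] → (-1.16484, 0.235785, 0.4356)–(-1.16484, 0.560973, 0.4356)  len=0.3252
  (v17,v21,v22) [-+-] → (-1.16484, 0.235785, 0.4356)–(-1.16484, -0.560973, 0.4356)  len=0.7968
  (v20,v25,v21) [--+] → (-1.33729, -1.26541, 0.4356)–(-1.82315, -0.877965, 0.4356)  len=0.6214
  (v21,v25,v26) [+-+] → (-1.33729, -1.26541, 0.4356)–(-0.450263, -1.97276, 0.4356)  len=1.1345
  (v21,v26,v22) [++-] → (-0.910585, -0.763728, 0.4356)–(-1.16484, -0.560973, 0.4356)  len=0.3252
  (v22,v26,v27) [-+-] → (-0.910585, -0.763728, 0.4356)–(-0.287662, -1.2604, 0.4356)  len=0.7967
  (v25,v30,v26) [--+] → (0.1556, -1.8345, 0.4356)–(-0.450263, -1.97276, 0.4356)  len=0.6214
  (v26,v30,v31) [+-+] → (0.1556, -1.8345, 0.4356)–(1.26164, -1.58203, 0.4356)  len=1.1345
  (v26,v31,v27) [++-] → (0.02937, -1.18803, 0.4356)–(-0.287662, -1.2604, 0.4356)  len=0.3252
  (v27,v31,v32) [-+-] → (0.02937, -1.18803, 0.4356)–(0.806021, -1.01075, 0.4356)  len=0.7966
  (v30,v0,v31) [--+] → (1.53126, -1.02214, 0.4356)–(1.26164, -1.58203, 0.4356)  len=0.6214
  (v31,v0,v1) [+-+] → (1.53126, -1.02214, 0.4356)–(2.02355, 0, 0.4356)  len=1.1345
  (v31,v1,v32) [++-] → (0.947132, -0.717771, 0.4356)–(0.806021, -1.01075, 0.4356)  len=0.3252
  (v32,v1,v2) [-+-] → (0.947132, -0.717771, 0.4356)–(1.2928, 0, 0.4356)  len=0.7967

Chained into 2 loop(s):
  loop 1: 14 segments, perimeter = 12.2916
  loop 2: 14 segments, perimeter = 7.8531
Total perimeter = 20.145

loops=2 perimeter=20.145


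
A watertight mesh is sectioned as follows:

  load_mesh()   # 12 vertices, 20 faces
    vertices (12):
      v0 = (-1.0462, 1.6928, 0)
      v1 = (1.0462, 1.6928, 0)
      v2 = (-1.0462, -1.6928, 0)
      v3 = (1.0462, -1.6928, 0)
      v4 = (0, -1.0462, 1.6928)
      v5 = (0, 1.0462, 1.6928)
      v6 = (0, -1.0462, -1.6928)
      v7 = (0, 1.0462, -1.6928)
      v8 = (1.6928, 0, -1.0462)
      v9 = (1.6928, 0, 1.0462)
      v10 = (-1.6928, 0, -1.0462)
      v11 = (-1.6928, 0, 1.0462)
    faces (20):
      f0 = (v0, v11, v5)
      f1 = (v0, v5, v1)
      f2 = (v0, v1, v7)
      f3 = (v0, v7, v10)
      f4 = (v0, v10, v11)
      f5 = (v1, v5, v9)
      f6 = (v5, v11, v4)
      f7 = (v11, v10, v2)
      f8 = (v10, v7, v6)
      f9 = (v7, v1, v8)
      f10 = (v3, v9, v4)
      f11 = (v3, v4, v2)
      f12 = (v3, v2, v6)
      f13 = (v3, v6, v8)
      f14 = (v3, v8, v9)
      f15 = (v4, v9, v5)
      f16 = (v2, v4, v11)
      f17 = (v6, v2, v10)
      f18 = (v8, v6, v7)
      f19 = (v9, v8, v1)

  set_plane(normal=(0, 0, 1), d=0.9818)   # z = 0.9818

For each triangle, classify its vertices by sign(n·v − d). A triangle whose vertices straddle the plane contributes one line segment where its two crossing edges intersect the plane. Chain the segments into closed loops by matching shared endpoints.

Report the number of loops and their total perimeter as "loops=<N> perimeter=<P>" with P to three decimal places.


loops=1 perimeter=9.069

Straddling triangles (10 of 20):
  (v0,v11,v5) [-++] → (-1.653, 0.104202, 0.9818)–(-0.439419, 1.31778, 0.9818)  len=1.7163
  (v0,v5,v1) [-+-] → (-0.439419, 1.31778, 0.9818)–(0.439419, 1.31778, 0.9818)  len=0.8788
  (v0,v10,v11) [--+] → (-1.6928, 0, 0.9818)–(-1.653, 0.104202, 0.9818)  len=0.1115
  (v1,v5,v9) [-++] → (0.439419, 1.31778, 0.9818)–(1.653, 0.104202, 0.9818)  len=1.7163
  (v11,v10,v2) [+--] → (-1.6928, 0, 0.9818)–(-1.653, -0.104202, 0.9818)  len=0.1115
  (v3,v9,v4) [-++] → (1.653, -0.104202, 0.9818)–(0.439419, -1.31778, 0.9818)  len=1.7163
  (v3,v4,v2) [-+-] → (0.439419, -1.31778, 0.9818)–(-0.439419, -1.31778, 0.9818)  len=0.8788
  (v3,v8,v9) [--+] → (1.6928, 0, 0.9818)–(1.653, -0.104202, 0.9818)  len=0.1115
  (v2,v4,v11) [-++] → (-0.439419, -1.31778, 0.9818)–(-1.653, -0.104202, 0.9818)  len=1.7163
  (v9,v8,v1) [+--] → (1.6928, 0, 0.9818)–(1.653, 0.104202, 0.9818)  len=0.1115

Chained into 1 loop(s):
  loop 1: 10 segments, perimeter = 9.0689
Total perimeter = 9.069
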